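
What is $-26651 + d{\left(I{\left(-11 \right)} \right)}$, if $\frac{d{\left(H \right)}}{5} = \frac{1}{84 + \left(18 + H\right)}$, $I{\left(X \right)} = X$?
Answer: $- \frac{2425236}{91} \approx -26651.0$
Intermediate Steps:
$d{\left(H \right)} = \frac{5}{102 + H}$ ($d{\left(H \right)} = \frac{5}{84 + \left(18 + H\right)} = \frac{5}{102 + H}$)
$-26651 + d{\left(I{\left(-11 \right)} \right)} = -26651 + \frac{5}{102 - 11} = -26651 + \frac{5}{91} = - \frac{2425236}{91}$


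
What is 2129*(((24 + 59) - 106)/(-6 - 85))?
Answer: 48967/91 ≈ 538.10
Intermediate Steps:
2129*(((24 + 59) - 106)/(-6 - 85)) = 2129*((83 - 106)/(-91)) = 2129*(-23*(-1/91)) = 2129*(23/91) = 48967/91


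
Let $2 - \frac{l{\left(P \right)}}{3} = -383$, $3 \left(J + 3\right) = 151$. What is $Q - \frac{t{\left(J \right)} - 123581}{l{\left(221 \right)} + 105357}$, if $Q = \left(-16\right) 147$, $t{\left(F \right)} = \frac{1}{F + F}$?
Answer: $- \frac{71111510615}{30249408} \approx -2350.8$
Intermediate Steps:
$J = \frac{142}{3}$ ($J = -3 + \frac{1}{3} \cdot 151 = -3 + \frac{151}{3} = \frac{142}{3} \approx 47.333$)
$l{\left(P \right)} = 1155$ ($l{\left(P \right)} = 6 - -1149 = 6 + 1149 = 1155$)
$t{\left(F \right)} = \frac{1}{2 F}$
$Q = -2352$
$Q - \frac{t{\left(J \right)} - 123581}{l{\left(221 \right)} + 105357} = -2352 - \frac{\frac{1}{2 \cdot \frac{142}{3}} - 123581}{1155 + 105357} = -2352 - \frac{\frac{1}{2} \cdot \frac{3}{142} - 123581}{106512} = -2352 - \left(\frac{3}{284} - 123581\right) \frac{1}{106512} = -2352 - \left(- \frac{35097001}{284}\right) \frac{1}{106512} = -2352 - - \frac{35097001}{30249408} = -2352 + \frac{35097001}{30249408} = - \frac{71111510615}{30249408}$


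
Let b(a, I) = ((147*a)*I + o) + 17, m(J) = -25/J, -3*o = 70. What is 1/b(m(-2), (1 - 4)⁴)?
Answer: 6/892987 ≈ 6.7190e-6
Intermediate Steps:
o = -70/3 (o = -⅓*70 = -70/3 ≈ -23.333)
b(a, I) = -19/3 + 147*I*a (b(a, I) = ((147*a)*I - 70/3) + 17 = (147*I*a - 70/3) + 17 = (-70/3 + 147*I*a) + 17 = -19/3 + 147*I*a)
1/b(m(-2), (1 - 4)⁴) = 1/(-19/3 + 147*(1 - 4)⁴*(-25/(-2))) = 1/(-19/3 + 147*(-3)⁴*(-25*(-½))) = 1/(-19/3 + 147*81*(25/2)) = 1/(-19/3 + 297675/2) = 1/(892987/6) = 6/892987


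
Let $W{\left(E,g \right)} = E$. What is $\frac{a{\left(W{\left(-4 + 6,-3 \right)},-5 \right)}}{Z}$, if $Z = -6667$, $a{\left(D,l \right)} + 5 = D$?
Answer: $\frac{3}{6667} \approx 0.00044998$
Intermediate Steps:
$a{\left(D,l \right)} = -5 + D$
$\frac{a{\left(W{\left(-4 + 6,-3 \right)},-5 \right)}}{Z} = \frac{-5 + \left(-4 + 6\right)}{-6667} = \left(-5 + 2\right) \left(- \frac{1}{6667}\right) = \left(-3\right) \left(- \frac{1}{6667}\right) = \frac{3}{6667}$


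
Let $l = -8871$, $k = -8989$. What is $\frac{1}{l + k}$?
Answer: $- \frac{1}{17860} \approx -5.5991 \cdot 10^{-5}$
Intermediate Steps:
$\frac{1}{l + k} = \frac{1}{-8871 - 8989} = \frac{1}{-17860} = - \frac{1}{17860}$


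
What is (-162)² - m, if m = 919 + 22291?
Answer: 3034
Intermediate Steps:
m = 23210
(-162)² - m = (-162)² - 1*23210 = 26244 - 23210 = 3034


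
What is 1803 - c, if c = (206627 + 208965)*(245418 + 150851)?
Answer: -164686224445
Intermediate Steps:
c = 164686226248 (c = 415592*396269 = 164686226248)
1803 - c = 1803 - 1*164686226248 = 1803 - 164686226248 = -164686224445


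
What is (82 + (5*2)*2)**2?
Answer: 10404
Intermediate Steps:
(82 + (5*2)*2)**2 = (82 + 10*2)**2 = (82 + 20)**2 = 102**2 = 10404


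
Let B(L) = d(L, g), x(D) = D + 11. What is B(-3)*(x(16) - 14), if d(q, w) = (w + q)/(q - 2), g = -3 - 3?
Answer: 117/5 ≈ 23.400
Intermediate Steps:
x(D) = 11 + D
g = -6
d(q, w) = (q + w)/(-2 + q)
B(L) = (-6 + L)/(-2 + L) (B(L) = (L - 6)/(-2 + L) = (-6 + L)/(-2 + L))
B(-3)*(x(16) - 14) = ((-6 - 3)/(-2 - 3))*((11 + 16) - 14) = (-9/(-5))*(27 - 14) = -1/5*(-9)*13 = (9/5)*13 = 117/5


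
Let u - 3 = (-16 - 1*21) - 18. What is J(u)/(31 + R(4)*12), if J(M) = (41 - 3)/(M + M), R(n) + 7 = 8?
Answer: -19/2236 ≈ -0.0084973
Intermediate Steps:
R(n) = 1 (R(n) = -7 + 8 = 1)
u = -52 (u = 3 + ((-16 - 1*21) - 18) = 3 + ((-16 - 21) - 18) = 3 + (-37 - 18) = 3 - 55 = -52)
J(M) = 19/M (J(M) = 38/((2*M)) = 38*(1/(2*M)) = 19/M)
J(u)/(31 + R(4)*12) = (19/(-52))/(31 + 1*12) = (19*(-1/52))/(31 + 12) = -19/52/43 = -19/52*1/43 = -19/2236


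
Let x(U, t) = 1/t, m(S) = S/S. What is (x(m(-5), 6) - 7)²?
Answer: 1681/36 ≈ 46.694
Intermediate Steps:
m(S) = 1
(x(m(-5), 6) - 7)² = (1/6 - 7)² = (⅙ - 7)² = (-41/6)² = 1681/36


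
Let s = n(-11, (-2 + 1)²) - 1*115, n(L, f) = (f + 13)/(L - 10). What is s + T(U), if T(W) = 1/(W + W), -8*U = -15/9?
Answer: -1699/15 ≈ -113.27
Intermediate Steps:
U = 5/24 (U = -(-15)/(8*9) = -⅛*(-5/3) = 5/24 ≈ 0.20833)
T(W) = 1/(2*W)
n(L, f) = (13 + f)/(-10 + L)
s = -347/3 (s = (13 + (-2 + 1)²)/(-10 - 11) - 1*115 = (13 + (-1)²)/(-21) - 115 = -(13 + 1)/21 - 115 = -1/21*14 - 115 = -⅔ - 115 = -347/3 ≈ -115.67)
s + T(U) = -347/3 + 1/(2*(5/24)) = -347/3 + (½)*(24/5) = -347/3 + 12/5 = -1699/15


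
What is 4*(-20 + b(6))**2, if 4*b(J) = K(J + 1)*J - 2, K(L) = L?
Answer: 400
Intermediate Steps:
b(J) = -1/2 + J*(1 + J)/4 (b(J) = ((J + 1)*J - 2)/4 = ((1 + J)*J - 2)/4 = (J*(1 + J) - 2)/4 = (-2 + J*(1 + J))/4 = -1/2 + J*(1 + J)/4)
4*(-20 + b(6))**2 = 4*(-20 + (-1/2 + (1/4)*6*(1 + 6)))**2 = 4*(-20 + (-1/2 + (1/4)*6*7))**2 = 4*(-20 + (-1/2 + 21/2))**2 = 4*(-20 + 10)**2 = 4*(-10)**2 = 4*100 = 400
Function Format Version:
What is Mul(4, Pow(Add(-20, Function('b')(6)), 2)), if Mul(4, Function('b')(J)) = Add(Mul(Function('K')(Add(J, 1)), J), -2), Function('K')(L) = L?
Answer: 400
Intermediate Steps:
Function('b')(J) = Add(Rational(-1, 2), Mul(Rational(1, 4), J, Add(1, J))) (Function('b')(J) = Mul(Rational(1, 4), Add(Mul(Add(J, 1), J), -2)) = Mul(Rational(1, 4), Add(Mul(Add(1, J), J), -2)) = Mul(Rational(1, 4), Add(Mul(J, Add(1, J)), -2)) = Mul(Rational(1, 4), Add(-2, Mul(J, Add(1, J)))) = Add(Rational(-1, 2), Mul(Rational(1, 4), J, Add(1, J))))
Mul(4, Pow(Add(-20, Function('b')(6)), 2)) = Mul(4, Pow(Add(-20, Add(Rational(-1, 2), Mul(Rational(1, 4), 6, Add(1, 6)))), 2)) = Mul(4, Pow(Add(-20, Add(Rational(-1, 2), Mul(Rational(1, 4), 6, 7))), 2)) = Mul(4, Pow(Add(-20, Add(Rational(-1, 2), Rational(21, 2))), 2)) = Mul(4, Pow(Add(-20, 10), 2)) = Mul(4, Pow(-10, 2)) = Mul(4, 100) = 400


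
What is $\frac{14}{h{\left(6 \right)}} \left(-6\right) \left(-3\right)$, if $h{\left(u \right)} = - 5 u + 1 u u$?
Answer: $42$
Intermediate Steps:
$h{\left(u \right)} = u^{2} - 5 u$ ($h{\left(u \right)} = - 5 u + u u = - 5 u + u^{2} = u^{2} - 5 u$)
$\frac{14}{h{\left(6 \right)}} \left(-6\right) \left(-3\right) = \frac{14}{6 \left(-5 + 6\right)} \left(-6\right) \left(-3\right) = \frac{14}{6 \cdot 1} \left(-6\right) \left(-3\right) = \frac{14}{6} \left(-6\right) \left(-3\right) = 14 \cdot \frac{1}{6} \left(-6\right) \left(-3\right) = \frac{7}{3} \left(-6\right) \left(-3\right) = \left(-14\right) \left(-3\right) = 42$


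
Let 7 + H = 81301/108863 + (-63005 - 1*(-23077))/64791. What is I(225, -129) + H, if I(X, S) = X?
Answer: 66893460227/306667071 ≈ 218.13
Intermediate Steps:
H = -2106630748/306667071 (H = -7 + (81301/108863 + (-63005 - 1*(-23077))/64791) = -7 + (81301*(1/108863) + (-63005 + 23077)*(1/64791)) = -7 + (81301/108863 - 39928*1/64791) = -7 + (81301/108863 - 1736/2817) = -7 + 40038749/306667071 = -2106630748/306667071 ≈ -6.8694)
I(225, -129) + H = 225 - 2106630748/306667071 = 66893460227/306667071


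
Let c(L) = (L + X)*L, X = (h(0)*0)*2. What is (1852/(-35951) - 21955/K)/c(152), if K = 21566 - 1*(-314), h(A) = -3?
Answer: -165965193/3634757691904 ≈ -4.5661e-5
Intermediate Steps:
K = 21880 (K = 21566 + 314 = 21880)
X = 0 (X = -3*0*2 = 0*2 = 0)
c(L) = L² (c(L) = (L + 0)*L = L*L = L²)
(1852/(-35951) - 21955/K)/c(152) = (1852/(-35951) - 21955/21880)/(152²) = (1852*(-1/35951) - 21955*1/21880)/23104 = (-1852/35951 - 4391/4376)*(1/23104) = -165965193/157321576*1/23104 = -165965193/3634757691904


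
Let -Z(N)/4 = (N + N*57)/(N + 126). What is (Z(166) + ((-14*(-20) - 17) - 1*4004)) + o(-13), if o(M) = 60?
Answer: -278341/73 ≈ -3812.9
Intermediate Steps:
Z(N) = -232*N/(126 + N) (Z(N) = -4*(N + N*57)/(N + 126) = -4*(N + 57*N)/(126 + N) = -4*58*N/(126 + N) = -232*N/(126 + N))
(Z(166) + ((-14*(-20) - 17) - 1*4004)) + o(-13) = (-232*166/(126 + 166) + ((-14*(-20) - 17) - 1*4004)) + 60 = (-232*166/292 + ((280 - 17) - 4004)) + 60 = (-232*166*1/292 + (263 - 4004)) + 60 = (-9628/73 - 3741) + 60 = -282721/73 + 60 = -278341/73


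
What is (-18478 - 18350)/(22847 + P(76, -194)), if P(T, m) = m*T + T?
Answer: -36828/8179 ≈ -4.5028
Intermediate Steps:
P(T, m) = T + T*m (P(T, m) = T*m + T = T + T*m)
(-18478 - 18350)/(22847 + P(76, -194)) = (-18478 - 18350)/(22847 + 76*(1 - 194)) = -36828/(22847 + 76*(-193)) = -36828/(22847 - 14668) = -36828/8179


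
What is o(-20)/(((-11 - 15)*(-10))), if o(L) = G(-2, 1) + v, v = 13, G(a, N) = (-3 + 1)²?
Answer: 17/260 ≈ 0.065385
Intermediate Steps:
G(a, N) = 4 (G(a, N) = (-2)² = 4)
o(L) = 17 (o(L) = 4 + 13 = 17)
o(-20)/(((-11 - 15)*(-10))) = 17/(((-11 - 15)*(-10))) = 17/((-26*(-10))) = 17/260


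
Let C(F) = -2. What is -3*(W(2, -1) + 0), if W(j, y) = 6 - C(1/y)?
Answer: -24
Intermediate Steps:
W(j, y) = 8 (W(j, y) = 6 - 1*(-2) = 6 + 2 = 8)
-3*(W(2, -1) + 0) = -3*(8 + 0) = -3*8 = -24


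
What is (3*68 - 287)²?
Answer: 6889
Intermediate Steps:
(3*68 - 287)² = (204 - 287)² = (-83)² = 6889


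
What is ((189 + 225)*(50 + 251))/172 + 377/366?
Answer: 132772/183 ≈ 725.53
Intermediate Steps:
((189 + 225)*(50 + 251))/172 + 377/366 = (414*301)*(1/172) + 377*(1/366) = 124614*(1/172) + 377/366 = 1449/2 + 377/366 = 132772/183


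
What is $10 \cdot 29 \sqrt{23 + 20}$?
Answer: $290 \sqrt{43} \approx 1901.7$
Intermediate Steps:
$10 \cdot 29 \sqrt{23 + 20} = 290 \sqrt{43}$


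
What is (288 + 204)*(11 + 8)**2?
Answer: 177612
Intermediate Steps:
(288 + 204)*(11 + 8)**2 = 492*19**2 = 492*361 = 177612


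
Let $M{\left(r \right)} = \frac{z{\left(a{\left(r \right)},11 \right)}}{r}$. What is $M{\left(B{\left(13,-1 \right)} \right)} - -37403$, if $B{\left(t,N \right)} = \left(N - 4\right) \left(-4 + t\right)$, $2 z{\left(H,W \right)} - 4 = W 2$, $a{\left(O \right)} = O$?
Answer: $\frac{1683122}{45} \approx 37403.0$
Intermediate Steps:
$z{\left(H,W \right)} = 2 + W$ ($z{\left(H,W \right)} = 2 + \frac{W 2}{2} = 2 + \frac{2 W}{2} = 2 + W$)
$B{\left(t,N \right)} = \left(-4 + N\right) \left(-4 + t\right)$
$M{\left(r \right)} = \frac{13}{r}$ ($M{\left(r \right)} = \frac{2 + 11}{r} = \frac{13}{r}$)
$M{\left(B{\left(13,-1 \right)} \right)} - -37403 = \frac{13}{16 - -4 - 52 - 13} - -37403 = \frac{13}{16 + 4 - 52 - 13} + 37403 = \frac{13}{-45} + 37403 = 13 \left(- \frac{1}{45}\right) + 37403 = - \frac{13}{45} + 37403 = \frac{1683122}{45}$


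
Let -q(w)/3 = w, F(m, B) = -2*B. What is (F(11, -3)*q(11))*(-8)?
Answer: 1584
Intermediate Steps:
q(w) = -3*w
(F(11, -3)*q(11))*(-8) = ((-2*(-3))*(-3*11))*(-8) = (6*(-33))*(-8) = -198*(-8) = 1584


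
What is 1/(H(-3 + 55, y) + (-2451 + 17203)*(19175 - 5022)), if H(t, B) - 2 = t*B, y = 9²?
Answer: 1/208789270 ≈ 4.7895e-9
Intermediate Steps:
y = 81
H(t, B) = 2 + B*t (H(t, B) = 2 + t*B = 2 + B*t)
1/(H(-3 + 55, y) + (-2451 + 17203)*(19175 - 5022)) = 1/((2 + 81*(-3 + 55)) + (-2451 + 17203)*(19175 - 5022)) = 1/((2 + 81*52) + 14752*14153) = 1/((2 + 4212) + 208785056) = 1/(4214 + 208785056) = 1/208789270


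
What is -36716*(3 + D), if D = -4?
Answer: 36716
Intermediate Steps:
-36716*(3 + D) = -36716*(3 - 4) = -36716*(-1) = -9179*(-4) = 36716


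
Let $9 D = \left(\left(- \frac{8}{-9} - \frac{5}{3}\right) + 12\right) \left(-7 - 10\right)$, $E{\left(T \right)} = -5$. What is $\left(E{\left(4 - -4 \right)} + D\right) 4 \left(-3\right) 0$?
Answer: $0$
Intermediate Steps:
$D = - \frac{1717}{81}$ ($D = \frac{\left(\left(- \frac{8}{-9} - \frac{5}{3}\right) + 12\right) \left(-7 - 10\right)}{9} = \frac{\left(\left(\left(-8\right) \left(- \frac{1}{9}\right) - \frac{5}{3}\right) + 12\right) \left(-17\right)}{9} = \frac{\left(\left(\frac{8}{9} - \frac{5}{3}\right) + 12\right) \left(-17\right)}{9} = \frac{\left(- \frac{7}{9} + 12\right) \left(-17\right)}{9} = \frac{\frac{101}{9} \left(-17\right)}{9} = \frac{1}{9} \left(- \frac{1717}{9}\right) = - \frac{1717}{81} \approx -21.198$)
$\left(E{\left(4 - -4 \right)} + D\right) 4 \left(-3\right) 0 = \left(-5 - \frac{1717}{81}\right) 4 \left(-3\right) 0 = - \frac{2122 \left(\left(-12\right) 0\right)}{81} = \left(- \frac{2122}{81}\right) 0 = 0$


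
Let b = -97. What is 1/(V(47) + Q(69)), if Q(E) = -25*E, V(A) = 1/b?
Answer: -97/167326 ≈ -0.00057971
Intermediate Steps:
V(A) = -1/97 (V(A) = 1/(-97) = -1/97)
1/(V(47) + Q(69)) = 1/(-1/97 - 25*69) = 1/(-1/97 - 1725) = 1/(-167326/97) = -97/167326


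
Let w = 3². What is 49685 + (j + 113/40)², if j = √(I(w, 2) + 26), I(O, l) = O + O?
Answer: 79579169/1600 + 113*√11/10 ≈ 49774.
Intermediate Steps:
w = 9
I(O, l) = 2*O
j = 2*√11 (j = √(2*9 + 26) = √(18 + 26) = √44 = 2*√11 ≈ 6.6332)
49685 + (j + 113/40)² = 49685 + (2*√11 + 113/40)² = 49685 + (113/40 + 2*√11)²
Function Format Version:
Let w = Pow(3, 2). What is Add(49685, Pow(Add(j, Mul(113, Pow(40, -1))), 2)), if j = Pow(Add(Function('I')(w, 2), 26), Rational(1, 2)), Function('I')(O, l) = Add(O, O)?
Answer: Add(Rational(79579169, 1600), Mul(Rational(113, 10), Pow(11, Rational(1, 2)))) ≈ 49774.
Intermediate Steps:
w = 9
Function('I')(O, l) = Mul(2, O)
j = Mul(2, Pow(11, Rational(1, 2))) (j = Pow(Add(Mul(2, 9), 26), Rational(1, 2)) = Pow(Add(18, 26), Rational(1, 2)) = Pow(44, Rational(1, 2)) = Mul(2, Pow(11, Rational(1, 2))) ≈ 6.6332)
Add(49685, Pow(Add(j, Mul(113, Pow(40, -1))), 2)) = Add(49685, Pow(Add(Mul(2, Pow(11, Rational(1, 2))), Mul(113, Pow(40, -1))), 2)) = Add(49685, Pow(Add(Mul(2, Pow(11, Rational(1, 2))), Mul(113, Rational(1, 40))), 2)) = Add(49685, Pow(Add(Mul(2, Pow(11, Rational(1, 2))), Rational(113, 40)), 2)) = Add(49685, Pow(Add(Rational(113, 40), Mul(2, Pow(11, Rational(1, 2)))), 2))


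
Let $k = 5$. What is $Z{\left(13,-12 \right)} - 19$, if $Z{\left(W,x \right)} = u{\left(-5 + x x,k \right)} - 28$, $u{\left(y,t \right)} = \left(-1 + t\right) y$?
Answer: $509$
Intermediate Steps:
$u{\left(y,t \right)} = y \left(-1 + t\right)$
$Z{\left(W,x \right)} = -48 + 4 x^{2}$ ($Z{\left(W,x \right)} = \left(-5 + x x\right) \left(-1 + 5\right) - 28 = \left(-5 + x^{2}\right) 4 - 28 = \left(-20 + 4 x^{2}\right) - 28 = -48 + 4 x^{2}$)
$Z{\left(13,-12 \right)} - 19 = \left(-48 + 4 \left(-12\right)^{2}\right) - 19 = \left(-48 + 4 \cdot 144\right) - 19 = \left(-48 + 576\right) - 19 = 528 - 19 = 509$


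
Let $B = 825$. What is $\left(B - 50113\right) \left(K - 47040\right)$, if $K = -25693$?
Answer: $3584864104$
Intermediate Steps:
$\left(B - 50113\right) \left(K - 47040\right) = \left(825 - 50113\right) \left(-25693 - 47040\right) = \left(-49288\right) \left(-72733\right) = 3584864104$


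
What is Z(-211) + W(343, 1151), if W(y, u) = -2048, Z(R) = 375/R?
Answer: -432503/211 ≈ -2049.8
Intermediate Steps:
Z(-211) + W(343, 1151) = 375/(-211) - 2048 = 375*(-1/211) - 2048 = -375/211 - 2048 = -432503/211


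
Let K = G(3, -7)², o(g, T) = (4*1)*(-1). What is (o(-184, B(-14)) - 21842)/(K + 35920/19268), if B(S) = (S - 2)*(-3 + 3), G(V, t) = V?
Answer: -105232182/52333 ≈ -2010.8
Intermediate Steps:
B(S) = 0 (B(S) = (-2 + S)*0 = 0)
o(g, T) = -4 (o(g, T) = 4*(-1) = -4)
K = 9 (K = 3² = 9)
(o(-184, B(-14)) - 21842)/(K + 35920/19268) = (-4 - 21842)/(9 + 35920/19268) = -21846/(9 + 35920*(1/19268)) = -21846/(9 + 8980/4817) = -21846/52333/4817 = -21846*4817/52333 = -105232182/52333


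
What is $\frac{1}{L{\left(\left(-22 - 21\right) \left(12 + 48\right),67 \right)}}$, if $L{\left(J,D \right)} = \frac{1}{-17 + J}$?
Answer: $-2597$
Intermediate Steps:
$\frac{1}{L{\left(\left(-22 - 21\right) \left(12 + 48\right),67 \right)}} = \frac{1}{\frac{1}{-17 + \left(-22 - 21\right) \left(12 + 48\right)}} = \frac{1}{\frac{1}{-17 - 2580}} = \frac{1}{\frac{1}{-2597}} = \frac{1}{- \frac{1}{2597}} = -2597$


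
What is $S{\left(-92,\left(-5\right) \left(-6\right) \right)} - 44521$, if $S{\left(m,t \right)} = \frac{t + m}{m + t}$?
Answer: $-44520$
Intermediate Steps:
$S{\left(m,t \right)} = 1$ ($S{\left(m,t \right)} = \frac{m + t}{m + t} = 1$)
$S{\left(-92,\left(-5\right) \left(-6\right) \right)} - 44521 = 1 - 44521 = -44520$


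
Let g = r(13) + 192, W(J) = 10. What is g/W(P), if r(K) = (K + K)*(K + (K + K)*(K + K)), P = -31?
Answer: 9053/5 ≈ 1810.6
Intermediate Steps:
r(K) = 2*K*(K + 4*K²) (r(K) = (2*K)*(K + (2*K)*(2*K)) = (2*K)*(K + 4*K²) = 2*K*(K + 4*K²))
g = 18106 (g = 13²*(2 + 8*13) + 192 = 169*(2 + 104) + 192 = 169*106 + 192 = 17914 + 192 = 18106)
g/W(P) = 18106/10 = 18106*(⅒) = 9053/5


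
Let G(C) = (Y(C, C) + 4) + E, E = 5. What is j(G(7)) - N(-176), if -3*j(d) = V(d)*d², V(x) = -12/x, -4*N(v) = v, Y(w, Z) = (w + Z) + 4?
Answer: 64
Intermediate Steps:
Y(w, Z) = 4 + Z + w (Y(w, Z) = (Z + w) + 4 = 4 + Z + w)
N(v) = -v/4
G(C) = 13 + 2*C (G(C) = ((4 + C + C) + 4) + 5 = ((4 + 2*C) + 4) + 5 = (8 + 2*C) + 5 = 13 + 2*C)
j(d) = 4*d (j(d) = -(-12/d)*d²/3 = -(-4)*d = 4*d)
j(G(7)) - N(-176) = 4*(13 + 2*7) - (-1)*(-176)/4 = 4*(13 + 14) - 1*44 = 4*27 - 44 = 108 - 44 = 64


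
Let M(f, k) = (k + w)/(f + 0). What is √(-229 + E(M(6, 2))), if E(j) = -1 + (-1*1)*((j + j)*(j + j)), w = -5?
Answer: I*√231 ≈ 15.199*I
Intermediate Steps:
M(f, k) = (-5 + k)/f (M(f, k) = (k - 5)/(f + 0) = (-5 + k)/f)
E(j) = -1 - 4*j² (E(j) = -1 - 2*j*2*j = -1 - 4*j²)
√(-229 + E(M(6, 2))) = √(-229 + (-1 - 4*(-5 + 2)²/36)) = √(-229 + (-1 - 4*((⅙)*(-3))²)) = √(-229 + (-1 - 4*(-½)²)) = √(-229 + (-1 - 4*¼)) = √(-229 + (-1 - 1)) = √(-229 - 2) = √(-231) = I*√231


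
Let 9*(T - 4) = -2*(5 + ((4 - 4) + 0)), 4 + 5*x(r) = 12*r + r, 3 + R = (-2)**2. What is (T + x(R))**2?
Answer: 44521/2025 ≈ 21.986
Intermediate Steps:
R = 1 (R = -3 + (-2)**2 = -3 + 4 = 1)
x(r) = -4/5 + 13*r/5 (x(r) = -4/5 + (12*r + r)/5 = -4/5 + (13*r)/5 = -4/5 + 13*r/5)
T = 26/9 (T = 4 + (-2*(5 + ((4 - 4) + 0)))/9 = 4 + (-2*(5 + (0 + 0)))/9 = 4 + (-2*(5 + 0))/9 = 4 + (-2*5)/9 = 4 + (1/9)*(-10) = 4 - 10/9 = 26/9 ≈ 2.8889)
(T + x(R))**2 = (26/9 + (-4/5 + (13/5)*1))**2 = (26/9 + (-4/5 + 13/5))**2 = (26/9 + 9/5)**2 = (211/45)**2 = 44521/2025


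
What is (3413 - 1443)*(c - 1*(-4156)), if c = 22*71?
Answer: 11264460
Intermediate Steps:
c = 1562
(3413 - 1443)*(c - 1*(-4156)) = (3413 - 1443)*(1562 - 1*(-4156)) = 1970*(1562 + 4156) = 1970*5718 = 11264460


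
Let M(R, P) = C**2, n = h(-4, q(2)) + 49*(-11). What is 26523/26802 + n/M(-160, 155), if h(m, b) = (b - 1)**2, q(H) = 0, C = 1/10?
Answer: -160213453/2978 ≈ -53799.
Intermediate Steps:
C = 1/10 ≈ 0.10000
h(m, b) = (-1 + b)**2
n = -538 (n = (-1 + 0)**2 + 49*(-11) = (-1)**2 - 539 = 1 - 539 = -538)
M(R, P) = 1/100 (M(R, P) = (1/10)**2 = 1/100)
26523/26802 + n/M(-160, 155) = 26523/26802 - 538/1/100 = 26523*(1/26802) - 538*100 = 2947/2978 - 53800 = -160213453/2978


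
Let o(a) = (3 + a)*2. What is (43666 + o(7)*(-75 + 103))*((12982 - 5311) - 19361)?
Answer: -517001940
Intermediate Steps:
o(a) = 6 + 2*a
(43666 + o(7)*(-75 + 103))*((12982 - 5311) - 19361) = (43666 + (6 + 2*7)*(-75 + 103))*((12982 - 5311) - 19361) = (43666 + (6 + 14)*28)*(7671 - 19361) = (43666 + 20*28)*(-11690) = (43666 + 560)*(-11690) = 44226*(-11690) = -517001940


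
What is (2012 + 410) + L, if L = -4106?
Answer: -1684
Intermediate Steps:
(2012 + 410) + L = (2012 + 410) - 4106 = 2422 - 4106 = -1684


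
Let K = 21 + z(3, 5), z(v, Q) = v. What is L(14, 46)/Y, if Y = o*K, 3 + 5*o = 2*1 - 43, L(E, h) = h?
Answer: -115/528 ≈ -0.21780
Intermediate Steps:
o = -44/5 (o = -⅗ + (2*1 - 43)/5 = -⅗ + (2 - 43)/5 = -⅗ + (⅕)*(-41) = -⅗ - 41/5 = -44/5 ≈ -8.8000)
K = 24 (K = 21 + 3 = 24)
Y = -1056/5 (Y = -44/5*24 = -1056/5 ≈ -211.20)
L(14, 46)/Y = 46/(-1056/5) = 46*(-5/1056) = -115/528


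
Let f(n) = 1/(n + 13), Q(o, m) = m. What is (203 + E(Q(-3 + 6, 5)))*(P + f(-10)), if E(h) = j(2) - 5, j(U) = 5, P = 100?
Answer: 61103/3 ≈ 20368.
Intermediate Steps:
f(n) = 1/(13 + n)
E(h) = 0 (E(h) = 5 - 5 = 0)
(203 + E(Q(-3 + 6, 5)))*(P + f(-10)) = (203 + 0)*(100 + 1/(13 - 10)) = 203*(100 + 1/3) = 203*(301/3) = 61103/3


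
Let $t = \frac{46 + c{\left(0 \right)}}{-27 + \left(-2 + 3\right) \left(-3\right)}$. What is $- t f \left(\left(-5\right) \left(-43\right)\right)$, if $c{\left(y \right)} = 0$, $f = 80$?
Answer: $\frac{79120}{3} \approx 26373.0$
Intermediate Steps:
$t = - \frac{23}{15}$ ($t = \frac{46 + 0}{-27 + \left(-2 + 3\right) \left(-3\right)} = \frac{46}{-27 + 1 \left(-3\right)} = \frac{46}{-27 - 3} = \frac{46}{-30} = 46 \left(- \frac{1}{30}\right) = - \frac{23}{15} \approx -1.5333$)
$- t f \left(\left(-5\right) \left(-43\right)\right) = - \left(- \frac{23}{15}\right) 80 \left(\left(-5\right) \left(-43\right)\right) = - \frac{\left(-368\right) 215}{3} = \left(-1\right) \left(- \frac{79120}{3}\right) = \frac{79120}{3}$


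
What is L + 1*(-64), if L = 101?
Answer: 37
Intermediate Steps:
L + 1*(-64) = 101 + 1*(-64) = 101 - 64 = 37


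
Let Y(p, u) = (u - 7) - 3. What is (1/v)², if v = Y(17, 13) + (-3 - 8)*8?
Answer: 1/7225 ≈ 0.00013841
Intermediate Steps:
Y(p, u) = -10 + u (Y(p, u) = (-7 + u) - 3 = -10 + u)
v = -85 (v = (-10 + 13) + (-3 - 8)*8 = 3 - 11*8 = 3 - 88 = -85)
(1/v)² = (1/(-85))² = (-1/85)² = 1/7225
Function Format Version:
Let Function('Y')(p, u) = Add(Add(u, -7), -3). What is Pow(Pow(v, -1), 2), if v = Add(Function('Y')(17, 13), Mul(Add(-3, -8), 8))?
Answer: Rational(1, 7225) ≈ 0.00013841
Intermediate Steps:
Function('Y')(p, u) = Add(-10, u) (Function('Y')(p, u) = Add(Add(-7, u), -3) = Add(-10, u))
v = -85 (v = Add(Add(-10, 13), Mul(Add(-3, -8), 8)) = Add(3, Mul(-11, 8)) = Add(3, -88) = -85)
Pow(Pow(v, -1), 2) = Pow(Pow(-85, -1), 2) = Pow(Rational(-1, 85), 2) = Rational(1, 7225)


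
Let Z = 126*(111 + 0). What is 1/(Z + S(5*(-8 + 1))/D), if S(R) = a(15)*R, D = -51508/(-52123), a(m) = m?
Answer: 51508/693026313 ≈ 7.4323e-5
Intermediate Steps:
D = 51508/52123 (D = -51508*(-1/52123) = 51508/52123 ≈ 0.98820)
S(R) = 15*R
Z = 13986 (Z = 126*111 = 13986)
1/(Z + S(5*(-8 + 1))/D) = 1/(13986 + (15*(5*(-8 + 1)))/(51508/52123)) = 1/(13986 + (15*(5*(-7)))*(52123/51508)) = 1/(13986 + (15*(-35))*(52123/51508)) = 1/(13986 - 525*52123/51508) = 1/(13986 - 27364575/51508) = 1/(693026313/51508) = 51508/693026313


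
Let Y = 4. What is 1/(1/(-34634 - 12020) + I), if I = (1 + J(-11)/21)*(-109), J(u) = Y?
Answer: -979734/127132171 ≈ -0.0077064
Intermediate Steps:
J(u) = 4
I = -2725/21 (I = (1 + 4/21)*(-109) = (25/21)*(-109) = -2725/21 ≈ -129.76)
1/(1/(-34634 - 12020) + I) = 1/(1/(-34634 - 12020) - 2725/21) = 1/(1/(-46654) - 2725/21) = 1/(-1/46654 - 2725/21) = 1/(-127132171/979734) = -979734/127132171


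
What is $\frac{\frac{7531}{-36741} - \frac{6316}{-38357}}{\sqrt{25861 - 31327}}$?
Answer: $\frac{56810411 i \sqrt{5466}}{7703094619242} \approx 0.00054525 i$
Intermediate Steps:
$\frac{\frac{7531}{-36741} - \frac{6316}{-38357}}{\sqrt{25861 - 31327}} = \frac{7531 \left(- \frac{1}{36741}\right) - - \frac{6316}{38357}}{\sqrt{-5466}} = \frac{- \frac{7531}{36741} + \frac{6316}{38357}}{i \sqrt{5466}} = - \frac{56810411 \left(- \frac{i \sqrt{5466}}{5466}\right)}{1409274537} = \frac{56810411 i \sqrt{5466}}{7703094619242}$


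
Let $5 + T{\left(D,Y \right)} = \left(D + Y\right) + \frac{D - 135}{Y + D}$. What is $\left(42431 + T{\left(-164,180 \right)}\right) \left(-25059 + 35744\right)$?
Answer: $\frac{7252689505}{16} \approx 4.5329 \cdot 10^{8}$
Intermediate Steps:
$T{\left(D,Y \right)} = -5 + D + Y + \frac{-135 + D}{D + Y}$ ($T{\left(D,Y \right)} = -5 + \left(\left(D + Y\right) + \frac{D - 135}{Y + D}\right) = -5 + \left(\left(D + Y\right) + \frac{-135 + D}{D + Y}\right) = -5 + \left(D + Y + \frac{-135 + D}{D + Y}\right) = -5 + D + Y + \frac{-135 + D}{D + Y}$)
$\left(42431 + T{\left(-164,180 \right)}\right) \left(-25059 + 35744\right) = \left(42431 + \frac{-135 + \left(-164\right)^{2} + 180^{2} - 900 - -656 + 2 \left(-164\right) 180}{-164 + 180}\right) \left(-25059 + 35744\right) = \left(42431 + \frac{-135 + 26896 + 32400 - 900 + 656 - 59040}{16}\right) 10685 = \left(42431 + \frac{1}{16} \left(-123\right)\right) 10685 = \left(42431 - \frac{123}{16}\right) 10685 = \frac{678773}{16} \cdot 10685 = \frac{7252689505}{16}$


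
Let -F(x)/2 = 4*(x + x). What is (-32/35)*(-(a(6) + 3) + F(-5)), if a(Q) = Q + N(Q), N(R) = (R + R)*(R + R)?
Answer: 2336/35 ≈ 66.743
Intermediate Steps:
F(x) = -16*x (F(x) = -8*(x + x) = -8*2*x = -16*x)
N(R) = 4*R² (N(R) = (2*R)*(2*R) = 4*R²)
a(Q) = Q + 4*Q²
(-32/35)*(-(a(6) + 3) + F(-5)) = (-32/35)*(-(6*(1 + 4*6) + 3) - 16*(-5)) = (-32*1/35)*(-(6*(1 + 24) + 3) + 80) = -32*(-(6*25 + 3) + 80)/35 = -32*(-(150 + 3) + 80)/35 = -32*(-1*153 + 80)/35 = -32*(-153 + 80)/35 = -32/35*(-73) = 2336/35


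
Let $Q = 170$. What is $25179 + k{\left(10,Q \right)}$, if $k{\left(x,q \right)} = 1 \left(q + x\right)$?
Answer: $25359$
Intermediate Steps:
$k{\left(x,q \right)} = q + x$
$25179 + k{\left(10,Q \right)} = 25179 + \left(170 + 10\right) = 25179 + 180 = 25359$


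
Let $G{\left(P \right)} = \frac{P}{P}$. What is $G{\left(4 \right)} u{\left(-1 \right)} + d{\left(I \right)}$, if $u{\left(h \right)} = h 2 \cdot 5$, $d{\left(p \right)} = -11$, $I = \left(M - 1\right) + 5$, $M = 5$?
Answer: $-21$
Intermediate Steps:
$G{\left(P \right)} = 1$
$I = 9$ ($I = \left(5 - 1\right) + 5 = 4 + 5 = 9$)
$u{\left(h \right)} = 10 h$ ($u{\left(h \right)} = 2 h 5 = 10 h$)
$G{\left(4 \right)} u{\left(-1 \right)} + d{\left(I \right)} = 1 \cdot 10 \left(-1\right) - 11 = 1 \left(-10\right) - 11 = -10 - 11 = -21$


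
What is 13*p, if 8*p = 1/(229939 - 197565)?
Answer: 13/258992 ≈ 5.0195e-5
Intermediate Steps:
p = 1/258992 (p = 1/(8*(229939 - 197565)) = (⅛)/32374 = (⅛)*(1/32374) = 1/258992 ≈ 3.8611e-6)
13*p = 13*(1/258992) = 13/258992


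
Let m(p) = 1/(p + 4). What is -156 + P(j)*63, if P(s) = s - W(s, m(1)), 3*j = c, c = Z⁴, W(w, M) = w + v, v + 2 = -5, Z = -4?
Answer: 285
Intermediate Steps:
m(p) = 1/(4 + p)
v = -7 (v = -2 - 5 = -7)
W(w, M) = -7 + w (W(w, M) = w - 7 = -7 + w)
c = 256 (c = (-4)⁴ = 256)
j = 256/3 (j = (⅓)*256 = 256/3 ≈ 85.333)
P(s) = 7 (P(s) = s - (-7 + s) = s + (7 - s) = 7)
-156 + P(j)*63 = -156 + 7*63 = -156 + 441 = 285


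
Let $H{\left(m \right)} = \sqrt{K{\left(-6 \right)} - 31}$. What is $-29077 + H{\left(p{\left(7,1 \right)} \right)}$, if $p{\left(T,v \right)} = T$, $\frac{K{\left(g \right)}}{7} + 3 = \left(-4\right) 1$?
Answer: $-29077 + 4 i \sqrt{5} \approx -29077.0 + 8.9443 i$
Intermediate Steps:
$K{\left(g \right)} = -49$ ($K{\left(g \right)} = -21 + 7 \left(\left(-4\right) 1\right) = -21 + 7 \left(-4\right) = -21 - 28 = -49$)
$H{\left(m \right)} = 4 i \sqrt{5}$ ($H{\left(m \right)} = \sqrt{-49 - 31} = \sqrt{-80} = 4 i \sqrt{5}$)
$-29077 + H{\left(p{\left(7,1 \right)} \right)} = -29077 + 4 i \sqrt{5}$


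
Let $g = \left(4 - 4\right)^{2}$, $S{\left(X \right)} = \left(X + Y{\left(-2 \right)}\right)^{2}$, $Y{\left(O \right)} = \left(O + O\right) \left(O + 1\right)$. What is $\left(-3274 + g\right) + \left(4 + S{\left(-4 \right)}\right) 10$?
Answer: $-3234$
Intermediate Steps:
$Y{\left(O \right)} = 2 O \left(1 + O\right)$
$S{\left(X \right)} = \left(4 + X\right)^{2}$ ($S{\left(X \right)} = \left(X + 2 \left(-2\right) \left(1 - 2\right)\right)^{2} = \left(X + 2 \left(-2\right) \left(-1\right)\right)^{2} = \left(X + 4\right)^{2} = \left(4 + X\right)^{2}$)
$g = 0$ ($g = 0^{2} = 0$)
$\left(-3274 + g\right) + \left(4 + S{\left(-4 \right)}\right) 10 = \left(-3274 + 0\right) + \left(4 + \left(4 - 4\right)^{2}\right) 10 = -3274 + \left(4 + 0^{2}\right) 10 = -3274 + \left(4 + 0\right) 10 = -3274 + 4 \cdot 10 = -3274 + 40 = -3234$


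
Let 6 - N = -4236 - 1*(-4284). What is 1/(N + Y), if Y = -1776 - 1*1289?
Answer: -1/3107 ≈ -0.00032185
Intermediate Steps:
Y = -3065 (Y = -1776 - 1289 = -3065)
N = -42 (N = 6 - (-4236 - 1*(-4284)) = 6 - (-4236 + 4284) = 6 - 1*48 = 6 - 48 = -42)
1/(N + Y) = 1/(-42 - 3065) = 1/(-3107) = -1/3107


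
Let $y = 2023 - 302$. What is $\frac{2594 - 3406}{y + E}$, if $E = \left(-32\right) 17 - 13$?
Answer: $- \frac{203}{291} \approx -0.69759$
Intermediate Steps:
$E = -557$ ($E = -544 - 13 = -557$)
$y = 1721$
$\frac{2594 - 3406}{y + E} = \frac{2594 - 3406}{1721 - 557} = - \frac{812}{1164} = \left(-812\right) \frac{1}{1164} = - \frac{203}{291}$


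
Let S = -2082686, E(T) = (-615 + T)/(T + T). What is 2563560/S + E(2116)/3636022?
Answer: -19723574178349277/16023816515534672 ≈ -1.2309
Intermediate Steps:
E(T) = (-615 + T)/(2*T) (E(T) = (-615 + T)/((2*T)) = (-615 + T)*(1/(2*T)) = (-615 + T)/(2*T))
2563560/S + E(2116)/3636022 = 2563560/(-2082686) + ((½)*(-615 + 2116)/2116)/3636022 = 2563560*(-1/2082686) + ((½)*(1/2116)*1501)*(1/3636022) = -1281780/1041343 + (1501/4232)*(1/3636022) = -1281780/1041343 + 1501/15387645104 = -19723574178349277/16023816515534672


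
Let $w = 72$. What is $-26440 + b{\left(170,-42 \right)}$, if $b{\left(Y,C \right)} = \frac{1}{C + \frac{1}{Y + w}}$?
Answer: $- \frac{268709962}{10163} \approx -26440.0$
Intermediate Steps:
$b{\left(Y,C \right)} = \frac{1}{C + \frac{1}{72 + Y}}$ ($b{\left(Y,C \right)} = \frac{1}{C + \frac{1}{Y + 72}} = \frac{1}{C + \frac{1}{72 + Y}}$)
$-26440 + b{\left(170,-42 \right)} = -26440 + \frac{72 + 170}{1 + 72 \left(-42\right) - 7140} = -26440 + \frac{1}{1 - 3024 - 7140} \cdot 242 = -26440 + \frac{1}{-10163} \cdot 242 = -26440 - \frac{242}{10163} = - \frac{268709962}{10163}$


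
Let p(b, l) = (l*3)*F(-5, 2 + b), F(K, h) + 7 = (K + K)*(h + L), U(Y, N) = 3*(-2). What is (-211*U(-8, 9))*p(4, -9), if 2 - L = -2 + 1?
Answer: 3315654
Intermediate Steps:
L = 3 (L = 2 - (-2 + 1) = 2 - 1*(-1) = 2 + 1 = 3)
U(Y, N) = -6
F(K, h) = -7 + 2*K*(3 + h) (F(K, h) = -7 + (K + K)*(h + 3) = -7 + (2*K)*(3 + h) = -7 + 2*K*(3 + h))
p(b, l) = 3*l*(-57 - 10*b) (p(b, l) = (l*3)*(-7 + 6*(-5) + 2*(-5)*(2 + b)) = (3*l)*(-7 - 30 + (-20 - 10*b)) = (3*l)*(-57 - 10*b) = 3*l*(-57 - 10*b))
(-211*U(-8, 9))*p(4, -9) = (-211*(-6))*(-3*(-9)*(57 + 10*4)) = 1266*(-3*(-9)*(57 + 40)) = 1266*(-3*(-9)*97) = 1266*2619 = 3315654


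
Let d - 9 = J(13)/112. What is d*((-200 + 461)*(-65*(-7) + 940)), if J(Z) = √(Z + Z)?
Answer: 3276855 + 364095*√26/112 ≈ 3.2934e+6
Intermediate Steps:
J(Z) = √2*√Z (J(Z) = √(2*Z) = √2*√Z)
d = 9 + √26/112 (d = 9 + (√2*√13)/112 = 9 + √26*(1/112) = 9 + √26/112 ≈ 9.0455)
d*((-200 + 461)*(-65*(-7) + 940)) = (9 + √26/112)*((-200 + 461)*(-65*(-7) + 940)) = (9 + √26/112)*(261*(455 + 940)) = (9 + √26/112)*(261*1395) = (9 + √26/112)*364095 = 3276855 + 364095*√26/112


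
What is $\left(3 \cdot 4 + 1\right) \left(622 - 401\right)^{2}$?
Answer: $634933$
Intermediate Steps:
$\left(3 \cdot 4 + 1\right) \left(622 - 401\right)^{2} = \left(12 + 1\right) 221^{2} = 13 \cdot 48841 = 634933$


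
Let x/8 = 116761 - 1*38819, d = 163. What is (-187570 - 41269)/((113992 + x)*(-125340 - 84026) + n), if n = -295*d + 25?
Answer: 228839/154413335308 ≈ 1.4820e-6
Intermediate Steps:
x = 623536 (x = 8*(116761 - 1*38819) = 8*(116761 - 38819) = 8*77942 = 623536)
n = -48060 (n = -295*163 + 25 = -48085 + 25 = -48060)
(-187570 - 41269)/((113992 + x)*(-125340 - 84026) + n) = (-187570 - 41269)/((113992 + 623536)*(-125340 - 84026) - 48060) = -228839/(737528*(-209366) - 48060) = -228839/(-154413287248 - 48060) = -228839/(-154413335308) = -228839*(-1/154413335308) = 228839/154413335308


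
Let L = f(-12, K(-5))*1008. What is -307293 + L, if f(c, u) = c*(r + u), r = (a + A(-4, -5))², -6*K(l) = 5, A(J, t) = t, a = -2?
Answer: -889917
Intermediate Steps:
K(l) = -⅚ (K(l) = -⅙*5 = -⅚)
r = 49 (r = (-2 - 5)² = (-7)² = 49)
f(c, u) = c*(49 + u)
L = -582624 (L = -12*(49 - ⅚)*1008 = -12*289/6*1008 = -578*1008 = -582624)
-307293 + L = -307293 - 582624 = -889917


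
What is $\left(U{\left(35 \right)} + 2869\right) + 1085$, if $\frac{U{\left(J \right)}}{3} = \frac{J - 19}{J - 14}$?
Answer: $\frac{27694}{7} \approx 3956.3$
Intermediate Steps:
$U{\left(J \right)} = \frac{3 \left(-19 + J\right)}{-14 + J}$ ($U{\left(J \right)} = 3 \frac{J - 19}{J - 14} = 3 \frac{-19 + J}{-14 + J} = \frac{3 \left(-19 + J\right)}{-14 + J}$)
$\left(U{\left(35 \right)} + 2869\right) + 1085 = \left(\frac{3 \left(-19 + 35\right)}{-14 + 35} + 2869\right) + 1085 = \left(3 \cdot \frac{1}{21} \cdot 16 + 2869\right) + 1085 = \left(\frac{16}{7} + 2869\right) + 1085 = \frac{20099}{7} + 1085 = \frac{27694}{7}$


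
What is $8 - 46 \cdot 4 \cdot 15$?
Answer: $-2752$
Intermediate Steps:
$8 - 46 \cdot 4 \cdot 15 = 8 - 2760 = -2752$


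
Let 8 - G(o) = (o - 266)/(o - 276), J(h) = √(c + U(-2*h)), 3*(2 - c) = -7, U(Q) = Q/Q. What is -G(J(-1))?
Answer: -200983/28564 - 5*√3/28564 ≈ -7.0365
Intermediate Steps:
U(Q) = 1
c = 13/3 (c = 2 - ⅓*(-7) = 2 + 7/3 = 13/3 ≈ 4.3333)
J(h) = 4*√3/3 (J(h) = √(13/3 + 1) = √(16/3) = 4*√3/3)
G(o) = 8 - (-266 + o)/(-276 + o) (G(o) = 8 - (o - 266)/(o - 276) = 8 - (-266 + o)/(-276 + o))
-G(J(-1)) = -(-1942 + 7*(4*√3/3))/(-276 + 4*√3/3) = -(-1942 + 28*√3/3)/(-276 + 4*√3/3)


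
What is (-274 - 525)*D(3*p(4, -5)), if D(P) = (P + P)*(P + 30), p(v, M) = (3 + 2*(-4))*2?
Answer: 0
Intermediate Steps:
p(v, M) = -10 (p(v, M) = (3 - 8)*2 = -5*2 = -10)
D(P) = 2*P*(30 + P) (D(P) = (2*P)*(30 + P) = 2*P*(30 + P))
(-274 - 525)*D(3*p(4, -5)) = (-274 - 525)*(2*(3*(-10))*(30 + 3*(-10))) = -1598*(-30)*(30 - 30) = -1598*(-30)*0 = -799*0 = 0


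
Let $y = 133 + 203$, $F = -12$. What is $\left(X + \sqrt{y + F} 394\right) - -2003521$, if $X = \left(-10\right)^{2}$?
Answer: $2010713$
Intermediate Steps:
$y = 336$
$X = 100$
$\left(X + \sqrt{y + F} 394\right) - -2003521 = \left(100 + \sqrt{336 - 12} \cdot 394\right) - -2003521 = \left(100 + \sqrt{324} \cdot 394\right) + 2003521 = \left(100 + 18 \cdot 394\right) + 2003521 = \left(100 + 7092\right) + 2003521 = 7192 + 2003521 = 2010713$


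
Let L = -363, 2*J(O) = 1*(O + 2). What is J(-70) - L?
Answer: 329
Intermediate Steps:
J(O) = 1 + O/2 (J(O) = (1*(O + 2))/2 = (1*(2 + O))/2 = (2 + O)/2 = 1 + O/2)
J(-70) - L = (1 + (½)*(-70)) - 1*(-363) = (1 - 35) + 363 = -34 + 363 = 329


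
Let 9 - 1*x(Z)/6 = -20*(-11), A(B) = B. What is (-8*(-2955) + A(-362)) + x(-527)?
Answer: 22012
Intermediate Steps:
x(Z) = -1266 (x(Z) = 54 - (-120)*(-11) = 54 - 6*220 = 54 - 1320 = -1266)
(-8*(-2955) + A(-362)) + x(-527) = (-8*(-2955) - 362) - 1266 = (23640 - 362) - 1266 = 23278 - 1266 = 22012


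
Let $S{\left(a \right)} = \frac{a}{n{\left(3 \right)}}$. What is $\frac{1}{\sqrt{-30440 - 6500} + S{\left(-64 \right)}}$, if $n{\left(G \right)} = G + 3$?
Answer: $- \frac{24}{83371} - \frac{9 i \sqrt{9235}}{166742} \approx -0.00028787 - 0.005187 i$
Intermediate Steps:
$n{\left(G \right)} = 3 + G$
$S{\left(a \right)} = \frac{a}{6}$ ($S{\left(a \right)} = \frac{a}{3 + 3} = \frac{a}{6}$)
$\frac{1}{\sqrt{-30440 - 6500} + S{\left(-64 \right)}} = \frac{1}{\sqrt{-30440 - 6500} + \frac{1}{6} \left(-64\right)} = \frac{1}{\sqrt{-30440 - 6500} - \frac{32}{3}} = \frac{1}{\sqrt{-36940} - \frac{32}{3}} = \frac{1}{2 i \sqrt{9235} - \frac{32}{3}} = \frac{1}{- \frac{32}{3} + 2 i \sqrt{9235}}$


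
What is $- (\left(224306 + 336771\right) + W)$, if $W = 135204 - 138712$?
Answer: $-557569$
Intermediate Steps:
$W = -3508$
$- (\left(224306 + 336771\right) + W) = - (\left(224306 + 336771\right) - 3508) = - (561077 - 3508) = \left(-1\right) 557569 = -557569$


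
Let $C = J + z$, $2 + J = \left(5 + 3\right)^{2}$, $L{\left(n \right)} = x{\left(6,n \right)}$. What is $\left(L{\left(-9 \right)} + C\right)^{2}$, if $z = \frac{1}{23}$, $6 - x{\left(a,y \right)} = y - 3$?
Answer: $\frac{3389281}{529} \approx 6407.0$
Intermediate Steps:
$x{\left(a,y \right)} = 9 - y$ ($x{\left(a,y \right)} = 6 - \left(y - 3\right) = 6 - \left(-3 + y\right) = 9 - y$)
$L{\left(n \right)} = 9 - n$
$z = \frac{1}{23} \approx 0.043478$
$J = 62$ ($J = -2 + \left(5 + 3\right)^{2} = -2 + 8^{2} = -2 + 64 = 62$)
$C = \frac{1427}{23}$ ($C = 62 + \frac{1}{23} = \frac{1427}{23} \approx 62.043$)
$\left(L{\left(-9 \right)} + C\right)^{2} = \left(\left(9 - -9\right) + \frac{1427}{23}\right)^{2} = \left(\left(9 + 9\right) + \frac{1427}{23}\right)^{2} = \left(18 + \frac{1427}{23}\right)^{2} = \left(\frac{1841}{23}\right)^{2} = \frac{3389281}{529}$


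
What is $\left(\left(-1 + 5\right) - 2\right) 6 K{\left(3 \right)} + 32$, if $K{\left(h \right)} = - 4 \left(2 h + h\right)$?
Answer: $-400$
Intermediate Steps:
$K{\left(h \right)} = - 12 h$ ($K{\left(h \right)} = - 4 \cdot 3 h = - 12 h$)
$\left(\left(-1 + 5\right) - 2\right) 6 K{\left(3 \right)} + 32 = \left(\left(-1 + 5\right) - 2\right) 6 \left(\left(-12\right) 3\right) + 32 = \left(4 - 2\right) 6 \left(-36\right) + 32 = 2 \cdot 6 \left(-36\right) + 32 = 12 \left(-36\right) + 32 = -432 + 32 = -400$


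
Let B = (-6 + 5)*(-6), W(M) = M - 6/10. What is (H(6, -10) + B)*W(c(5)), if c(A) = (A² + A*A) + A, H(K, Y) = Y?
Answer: -1088/5 ≈ -217.60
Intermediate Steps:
c(A) = A + 2*A² (c(A) = (A² + A²) + A = 2*A² + A = A + 2*A²)
W(M) = -⅗ + M (W(M) = M - 6*⅒ = M - ⅗ = -⅗ + M)
B = 6 (B = -1*(-6) = 6)
(H(6, -10) + B)*W(c(5)) = (-10 + 6)*(-⅗ + 5*(1 + 2*5)) = -4*(-⅗ + 5*(1 + 10)) = -4*(-⅗ + 5*11) = -4*(-⅗ + 55) = -4*272/5 = -1088/5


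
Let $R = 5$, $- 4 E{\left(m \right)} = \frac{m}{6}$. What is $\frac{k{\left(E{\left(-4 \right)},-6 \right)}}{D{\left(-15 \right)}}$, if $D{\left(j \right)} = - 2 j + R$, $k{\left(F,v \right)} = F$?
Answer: $\frac{1}{210} \approx 0.0047619$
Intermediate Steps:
$E{\left(m \right)} = - \frac{m}{24}$ ($E{\left(m \right)} = - \frac{m \frac{1}{6}}{4} = - \frac{\frac{1}{6} m}{4} = - \frac{m}{24}$)
$D{\left(j \right)} = 5 - 2 j$ ($D{\left(j \right)} = - 2 j + 5 = 5 - 2 j$)
$\frac{k{\left(E{\left(-4 \right)},-6 \right)}}{D{\left(-15 \right)}} = \frac{\left(- \frac{1}{24}\right) \left(-4\right)}{5 - -30} = \frac{1}{6 \left(5 + 30\right)} = \frac{1}{6 \cdot 35} = \frac{1}{6} \cdot \frac{1}{35} = \frac{1}{210}$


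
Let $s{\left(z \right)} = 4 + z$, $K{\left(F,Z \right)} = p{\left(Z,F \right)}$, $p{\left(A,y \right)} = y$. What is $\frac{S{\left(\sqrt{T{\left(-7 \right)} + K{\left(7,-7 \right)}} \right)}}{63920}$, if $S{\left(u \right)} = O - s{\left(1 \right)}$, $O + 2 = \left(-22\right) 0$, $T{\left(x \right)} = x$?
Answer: $- \frac{7}{63920} \approx -0.00010951$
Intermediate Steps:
$K{\left(F,Z \right)} = F$
$O = -2$ ($O = -2 - 0 = -2 + 0 = -2$)
$S{\left(u \right)} = -7$ ($S{\left(u \right)} = -2 - \left(4 + 1\right) = -2 - 5 = -7$)
$\frac{S{\left(\sqrt{T{\left(-7 \right)} + K{\left(7,-7 \right)}} \right)}}{63920} = - \frac{7}{63920}$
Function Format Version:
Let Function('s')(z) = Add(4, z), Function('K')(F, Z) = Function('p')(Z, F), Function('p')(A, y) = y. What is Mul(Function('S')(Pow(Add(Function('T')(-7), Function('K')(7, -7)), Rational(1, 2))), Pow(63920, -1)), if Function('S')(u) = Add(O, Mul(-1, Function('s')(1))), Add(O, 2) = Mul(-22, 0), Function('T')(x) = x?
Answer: Rational(-7, 63920) ≈ -0.00010951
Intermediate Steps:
Function('K')(F, Z) = F
O = -2 (O = Add(-2, Mul(-22, 0)) = Add(-2, 0) = -2)
Function('S')(u) = -7 (Function('S')(u) = Add(-2, Mul(-1, Add(4, 1))) = Add(-2, Mul(-1, 5)) = Add(-2, -5) = -7)
Mul(Function('S')(Pow(Add(Function('T')(-7), Function('K')(7, -7)), Rational(1, 2))), Pow(63920, -1)) = Mul(-7, Pow(63920, -1)) = Mul(-7, Rational(1, 63920)) = Rational(-7, 63920)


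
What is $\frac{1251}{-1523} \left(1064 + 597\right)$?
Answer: $- \frac{2077911}{1523} \approx -1364.4$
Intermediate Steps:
$\frac{1251}{-1523} \left(1064 + 597\right) = 1251 \left(- \frac{1}{1523}\right) 1661 = \left(- \frac{1251}{1523}\right) 1661 = - \frac{2077911}{1523}$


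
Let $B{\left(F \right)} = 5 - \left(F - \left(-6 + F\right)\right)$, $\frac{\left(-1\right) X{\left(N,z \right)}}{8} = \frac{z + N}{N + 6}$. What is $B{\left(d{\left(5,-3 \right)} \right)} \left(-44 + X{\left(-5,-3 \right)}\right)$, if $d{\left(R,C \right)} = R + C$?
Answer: $-20$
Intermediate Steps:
$d{\left(R,C \right)} = C + R$
$X{\left(N,z \right)} = - \frac{8 \left(N + z\right)}{6 + N}$ ($X{\left(N,z \right)} = - 8 \frac{z + N}{N + 6} = - 8 \frac{N + z}{6 + N} = - \frac{8 \left(N + z\right)}{6 + N}$)
$B{\left(F \right)} = -1$ ($B{\left(F \right)} = 5 - 6 = -1$)
$B{\left(d{\left(5,-3 \right)} \right)} \left(-44 + X{\left(-5,-3 \right)}\right) = - (-44 + \frac{8 \left(\left(-1\right) \left(-5\right) - -3\right)}{6 - 5}) = - (-44 + \frac{8 \left(5 + 3\right)}{1}) = - (-44 + 8 \cdot 1 \cdot 8) = - (-44 + 64) = \left(-1\right) 20 = -20$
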